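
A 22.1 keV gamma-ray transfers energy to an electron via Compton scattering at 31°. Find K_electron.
0.1357 keV

By energy conservation: K_e = E_initial - E_final

First find the scattered photon energy:
Initial wavelength: λ = hc/E = 56.1014 pm
Compton shift: Δλ = λ_C(1 - cos(31°)) = 0.3466 pm
Final wavelength: λ' = 56.1014 + 0.3466 = 56.4480 pm
Final photon energy: E' = hc/λ' = 21.9643 keV

Electron kinetic energy:
K_e = E - E' = 22.1000 - 21.9643 = 0.1357 keV

(Intermediate values are shown rounded; full precision is carried through to the final answer.)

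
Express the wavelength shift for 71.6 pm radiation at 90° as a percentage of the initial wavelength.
3.3887%

Calculate the Compton shift:
Δλ = λ_C(1 - cos(90°))
Δλ = 2.4263 × (1 - cos(90°))
Δλ = 2.4263 × 1.0000
Δλ = 2.4263 pm

Percentage change:
(Δλ/λ₀) × 100 = (2.4263/71.6) × 100
= 3.3887%

(Intermediate values are shown rounded; full precision is carried through to the final answer.)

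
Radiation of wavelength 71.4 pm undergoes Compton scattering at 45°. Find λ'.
72.1106 pm

Using the Compton formula: λ' = λ + λ_C(1 − cos θ)

For θ = 45°, cos θ = √2/2 (exact) ≈ 0.7071, so:
1 − cos 45° = 1 − (√2/2) ≈ 0.2929

Δλ = λ_C × 0.2929 = 2.4263 × 0.2929 = 0.7106 pm

λ' = 71.4 + 0.7106 = 72.1106 pm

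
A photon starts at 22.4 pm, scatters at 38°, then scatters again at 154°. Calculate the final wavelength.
27.5214 pm

Apply Compton shift twice:

First scattering at θ₁ = 38°:
Δλ₁ = λ_C(1 - cos(38°))
Δλ₁ = 2.4263 × 0.2120
Δλ₁ = 0.5144 pm

After first scattering:
λ₁ = 22.4 + 0.5144 = 22.9144 pm

Second scattering at θ₂ = 154°:
Δλ₂ = λ_C(1 - cos(154°))
Δλ₂ = 2.4263 × 1.8988
Δλ₂ = 4.6071 pm

Final wavelength:
λ₂ = 22.9144 + 4.6071 = 27.5214 pm

Total shift: Δλ_total = 0.5144 + 4.6071 = 5.1214 pm

(Intermediate values are shown rounded; full precision is carried through to the final answer.)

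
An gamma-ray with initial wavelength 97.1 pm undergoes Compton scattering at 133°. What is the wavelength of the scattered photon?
101.1810 pm

Using the Compton scattering formula:
λ' = λ + Δλ = λ + λ_C(1 - cos θ)

Given:
- Initial wavelength λ = 97.1 pm
- Scattering angle θ = 133°
- Compton wavelength λ_C ≈ 2.4263 pm

Calculate the shift:
Δλ = 2.4263 × (1 - cos(133°))
Δλ = 2.4263 × 1.6820
Δλ = 4.0810 pm

Final wavelength:
λ' = 97.1 + 4.0810 = 101.1810 pm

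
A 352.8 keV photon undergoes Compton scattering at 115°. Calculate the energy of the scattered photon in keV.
177.9847 keV

First convert energy to wavelength:
λ = hc/E, with hc ≈ 1239.842 keV·pm (i.e. 1239.842 eV·nm)

For E = 352.8 keV = 352800 eV:
λ = 1239.842 keV·pm / 352.8 keV
λ = 3.5143 pm

Calculate the Compton shift:
Δλ = λ_C(1 - cos(115°)) = 2.4263 × 1.4226
Δλ = 3.4517 pm

Final wavelength:
λ' = 3.5143 + 3.4517 = 6.9660 pm

Final energy:
E' = hc/λ' = 1239.842 / 6.9660 = 177.9847 keV

(Intermediate values are shown rounded; full precision is carried through to the final answer.)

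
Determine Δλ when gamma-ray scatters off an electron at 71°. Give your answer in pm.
1.6364 pm

Using the Compton scattering formula:
Δλ = λ_C(1 - cos θ)

where λ_C = h/(m_e·c) ≈ 2.4263 pm is the Compton wavelength of an electron.

For θ = 71°:
cos(71°) = 0.3256
1 - cos(71°) = 0.6744

Δλ = 2.4263 × 0.6744
Δλ = 1.6364 pm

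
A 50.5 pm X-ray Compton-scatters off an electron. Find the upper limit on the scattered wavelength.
55.3526 pm (at θ = 180°)

The Compton shift is Δλ = λ_C(1 − cos θ).

Since cos θ ranges from −1 to 1, the factor (1 − cos θ) ranges from 0 to 2; the maximum shift occurs at θ = 180° (backscattering):
Δλ_max = 2λ_C = 2 × 2.4263 pm = 4.8526 pm

Maximum scattered wavelength:
λ'_max = λ₀ + Δλ_max = 50.5 + 4.8526 = 55.3526 pm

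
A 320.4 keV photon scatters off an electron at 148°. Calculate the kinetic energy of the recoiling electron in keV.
171.9800 keV

By energy conservation: K_e = E_initial - E_final

First find the scattered photon energy:
Initial wavelength: λ = hc/E = 3.8697 pm
Compton shift: Δλ = λ_C(1 - cos(148°)) = 4.4839 pm
Final wavelength: λ' = 3.8697 + 4.4839 = 8.3536 pm
Final photon energy: E' = hc/λ' = 148.4200 keV

Electron kinetic energy:
K_e = E - E' = 320.4000 - 148.4200 = 171.9800 keV

(Intermediate values are shown rounded; full precision is carried through to the final answer.)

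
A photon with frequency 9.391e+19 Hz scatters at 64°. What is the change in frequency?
2.809e+19 Hz (decrease)

Convert frequency to wavelength (c = 299792458 m/s):
λ₀ = c/f₀ = 299792458/9.391e+19 = 3.1923380e-12 m = 3.1923 pm

Calculate Compton shift:
Δλ = λ_C(1 - cos(64°)) = 1.3627 pm

Final wavelength:
λ' = λ₀ + Δλ = 3.1923 + 1.3627 = 4.5550 pm

Final frequency:
f' = c/λ' = 299792458/4.5550238e-12 = 6.5815783e+19 Hz

Frequency shift (decrease):
Δf = f₀ - f' = 9.391e+19 - 6.5815783e+19 = 2.809e+19 Hz

(Intermediate values are shown rounded; full precision is carried through to the final answer.)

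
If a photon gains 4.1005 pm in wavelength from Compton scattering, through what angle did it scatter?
133.63°

From the Compton formula Δλ = λ_C(1 - cos θ), we can solve for θ:

cos θ = 1 - Δλ/λ_C

Given:
- Δλ = 4.1005 pm
- λ_C = h/(m_e·c) ≈ 2.42631024 pm

cos θ = 1 - 4.1005/2.42631024
cos θ = 1 - 1.690015
cos θ = -0.690015

θ = arccos(-0.690015)
θ = 133.63°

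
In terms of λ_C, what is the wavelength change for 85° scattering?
0.9128 λ_C

The Compton shift formula is:
Δλ = λ_C(1 - cos θ)

Dividing both sides by λ_C:
Δλ/λ_C = 1 - cos θ

For θ = 85°:
Δλ/λ_C = 1 - cos(85°)
Δλ/λ_C = 1 - 0.0872
Δλ/λ_C = 0.9128

This means the shift is 0.9128 × λ_C = 2.2148 pm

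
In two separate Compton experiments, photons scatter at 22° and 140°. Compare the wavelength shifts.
140° produces the larger shift by a factor of 24.253

Calculate both shifts using Δλ = λ_C(1 - cos θ):

For θ₁ = 22°:
Δλ₁ = 2.4263 × (1 - cos(22°))
Δλ₁ = 2.4263 × 0.0728
Δλ₁ = 0.1767 pm

For θ₂ = 140°:
Δλ₂ = 2.4263 × (1 - cos(140°))
Δλ₂ = 2.4263 × 1.7660
Δλ₂ = 4.2850 pm

The 140° angle produces the larger shift.
Ratio: 4.2850/0.1767 = 24.253

(Intermediate values are shown rounded; full precision is carried through to the final answer.)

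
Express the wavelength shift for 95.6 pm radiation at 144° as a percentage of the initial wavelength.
4.5913%

Calculate the Compton shift:
Δλ = λ_C(1 - cos(144°))
Δλ = 2.4263 × (1 - cos(144°))
Δλ = 2.4263 × 1.8090
Δλ = 4.3892 pm

Percentage change:
(Δλ/λ₀) × 100 = (4.3892/95.6) × 100
= 4.5913%

(Intermediate values are shown rounded; full precision is carried through to the final answer.)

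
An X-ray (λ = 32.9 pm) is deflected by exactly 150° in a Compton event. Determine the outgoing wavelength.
37.4276 pm

Using the Compton formula: λ' = λ + λ_C(1 − cos θ)

For θ = 150°, cos θ = -√3/2 (exact) ≈ -0.8660, so:
1 − cos 150° = 1 − (-√3/2) ≈ 1.8660

Δλ = λ_C × 1.8660 = 2.4263 × 1.8660 = 4.5276 pm

λ' = 32.9 + 4.5276 = 37.4276 pm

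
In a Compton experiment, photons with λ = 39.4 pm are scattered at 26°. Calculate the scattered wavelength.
39.6456 pm

Using the Compton scattering formula:
λ' = λ + Δλ = λ + λ_C(1 - cos θ)

Given:
- Initial wavelength λ = 39.4 pm
- Scattering angle θ = 26°
- Compton wavelength λ_C ≈ 2.4263 pm

Calculate the shift:
Δλ = 2.4263 × (1 - cos(26°))
Δλ = 2.4263 × 0.1012
Δλ = 0.2456 pm

Final wavelength:
λ' = 39.4 + 0.2456 = 39.6456 pm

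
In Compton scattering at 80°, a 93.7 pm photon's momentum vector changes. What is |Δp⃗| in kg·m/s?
8.9965e-24 kg·m/s

Photon momentum magnitude is p = h/λ.

Initial momentum:
p₀ = h/λ = 6.6261e-34/9.3700e-11 = 7.0716e-24 kg·m/s

After scattering:
λ' = λ + Δλ = 93.7 + 2.0050 = 95.7050 pm
p' = h/λ' = 6.6261e-34/9.5705e-11 = 6.9234e-24 kg·m/s

Momentum is a vector; the scattered photon's direction makes angle θ = 80° with the incident direction. The magnitude of the vector change Δp⃗ = p⃗₀ − p⃗' is found from the law of cosines:
|Δp⃗|² = p₀² + p'² − 2p₀p'cos θ
|Δp⃗|² = (7.0716e-24)² + (6.9234e-24)² − 2·7.0716e-24·6.9234e-24·cos(80°)
|Δp⃗| = 8.9965e-24 kg·m/s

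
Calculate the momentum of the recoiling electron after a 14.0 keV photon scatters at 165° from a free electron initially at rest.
1.4457e-23 kg·m/s

The electron is initially at rest, so by conservation of momentum:
p⃗_e = p⃗₀ − p⃗'  (incident photon momentum minus scattered photon momentum)

Photon momentum magnitudes (p = h/λ = E/c):
λ₀ = hc/E₀ = 88.5601 pm → p₀ = h/λ₀ = 7.4820e-24 kg·m/s
Δλ = λ_C(1 − cos 165°) = 4.7699 pm
λ' = 93.3301 pm → p' = h/λ' = 7.0996e-24 kg·m/s

The scattered photon makes angle θ = 165° with the incident direction, so by the law of cosines:
|p⃗_e|² = p₀² + p'² − 2p₀p'cos θ
|p⃗_e|² = (7.4820e-24)² + (7.0996e-24)² − 2·7.4820e-24·7.0996e-24·cos(165°)
|p⃗_e| = 1.4457e-23 kg·m/s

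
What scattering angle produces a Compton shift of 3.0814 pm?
105.66°

From the Compton formula Δλ = λ_C(1 - cos θ), we can solve for θ:

cos θ = 1 - Δλ/λ_C

Given:
- Δλ = 3.0814 pm
- λ_C = h/(m_e·c) ≈ 2.42631024 pm

cos θ = 1 - 3.0814/2.42631024
cos θ = 1 - 1.269994
cos θ = -0.269994

θ = arccos(-0.269994)
θ = 105.66°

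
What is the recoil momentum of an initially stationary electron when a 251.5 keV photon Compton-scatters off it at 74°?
1.4332e-22 kg·m/s

The electron is initially at rest, so by conservation of momentum:
p⃗_e = p⃗₀ − p⃗'  (incident photon momentum minus scattered photon momentum)

Photon momentum magnitudes (p = h/λ = E/c):
λ₀ = hc/E₀ = 4.9298 pm → p₀ = h/λ₀ = 1.3441e-22 kg·m/s
Δλ = λ_C(1 − cos 74°) = 1.7575 pm
λ' = 6.6873 pm → p' = h/λ' = 9.9084e-23 kg·m/s

The scattered photon makes angle θ = 74° with the incident direction, so by the law of cosines:
|p⃗_e|² = p₀² + p'² − 2p₀p'cos θ
|p⃗_e|² = (1.3441e-22)² + (9.9084e-23)² − 2·1.3441e-22·9.9084e-23·cos(74°)
|p⃗_e| = 1.4332e-22 kg·m/s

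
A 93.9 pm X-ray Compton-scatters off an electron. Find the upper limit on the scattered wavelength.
98.7526 pm (at θ = 180°)

The Compton shift is Δλ = λ_C(1 − cos θ).

Since cos θ ranges from −1 to 1, the factor (1 − cos θ) ranges from 0 to 2; the maximum shift occurs at θ = 180° (backscattering):
Δλ_max = 2λ_C = 2 × 2.4263 pm = 4.8526 pm

Maximum scattered wavelength:
λ'_max = λ₀ + Δλ_max = 93.9 + 4.8526 = 98.7526 pm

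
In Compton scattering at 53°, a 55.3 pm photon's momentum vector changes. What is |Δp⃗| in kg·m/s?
1.0603e-23 kg·m/s

Photon momentum magnitude is p = h/λ.

Initial momentum:
p₀ = h/λ = 6.6261e-34/5.5300e-11 = 1.1982e-23 kg·m/s

After scattering:
λ' = λ + Δλ = 55.3 + 0.9661 = 56.2661 pm
p' = h/λ' = 6.6261e-34/5.6266e-11 = 1.1776e-23 kg·m/s

Momentum is a vector; the scattered photon's direction makes angle θ = 53° with the incident direction. The magnitude of the vector change Δp⃗ = p⃗₀ − p⃗' is found from the law of cosines:
|Δp⃗|² = p₀² + p'² − 2p₀p'cos θ
|Δp⃗|² = (1.1982e-23)² + (1.1776e-23)² − 2·1.1982e-23·1.1776e-23·cos(53°)
|Δp⃗| = 1.0603e-23 kg·m/s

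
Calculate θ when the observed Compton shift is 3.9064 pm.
127.59°

From the Compton formula Δλ = λ_C(1 - cos θ), we can solve for θ:

cos θ = 1 - Δλ/λ_C

Given:
- Δλ = 3.9064 pm
- λ_C = h/(m_e·c) ≈ 2.42631024 pm

cos θ = 1 - 3.9064/2.42631024
cos θ = 1 - 1.610017
cos θ = -0.610017

θ = arccos(-0.610017)
θ = 127.59°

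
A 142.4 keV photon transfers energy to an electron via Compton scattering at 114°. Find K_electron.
40.1023 keV

By energy conservation: K_e = E_initial - E_final

First find the scattered photon energy:
Initial wavelength: λ = hc/E = 8.7068 pm
Compton shift: Δλ = λ_C(1 - cos(114°)) = 3.4132 pm
Final wavelength: λ' = 8.7068 + 3.4132 = 12.1199 pm
Final photon energy: E' = hc/λ' = 102.2977 keV

Electron kinetic energy:
K_e = E - E' = 142.4000 - 102.2977 = 40.1023 keV

(Intermediate values are shown rounded; full precision is carried through to the final answer.)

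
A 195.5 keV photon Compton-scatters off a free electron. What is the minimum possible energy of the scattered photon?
110.7543 keV (at θ = 180°)

The scattered photon has minimum energy when its wavelength is maximum, i.e., when the Compton shift Δλ = λ_C(1 − cos θ) is maximum. This occurs at θ = 180° (backscattering), giving Δλ_max = 2λ_C = 4.8526 pm.

Initial wavelength: λ₀ = hc/E₀ = 6.3419 pm
Maximum final wavelength: λ'_max = λ₀ + 2λ_C = 6.3419 + 4.8526 = 11.1945 pm
Minimum final energy: E'_min = hc/λ'_max = 110.7543 keV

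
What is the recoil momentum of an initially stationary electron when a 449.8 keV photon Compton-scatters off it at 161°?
3.2546e-22 kg·m/s

The electron is initially at rest, so by conservation of momentum:
p⃗_e = p⃗₀ − p⃗'  (incident photon momentum minus scattered photon momentum)

Photon momentum magnitudes (p = h/λ = E/c):
λ₀ = hc/E₀ = 2.7564 pm → p₀ = h/λ₀ = 2.4039e-22 kg·m/s
Δλ = λ_C(1 − cos 161°) = 4.7204 pm
λ' = 7.4769 pm → p' = h/λ' = 8.8621e-23 kg·m/s

The scattered photon makes angle θ = 161° with the incident direction, so by the law of cosines:
|p⃗_e|² = p₀² + p'² − 2p₀p'cos θ
|p⃗_e|² = (2.4039e-22)² + (8.8621e-23)² − 2·2.4039e-22·8.8621e-23·cos(161°)
|p⃗_e| = 3.2546e-22 kg·m/s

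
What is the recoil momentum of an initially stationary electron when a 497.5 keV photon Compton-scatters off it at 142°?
3.4749e-22 kg·m/s

The electron is initially at rest, so by conservation of momentum:
p⃗_e = p⃗₀ − p⃗'  (incident photon momentum minus scattered photon momentum)

Photon momentum magnitudes (p = h/λ = E/c):
λ₀ = hc/E₀ = 2.4921 pm → p₀ = h/λ₀ = 2.6588e-22 kg·m/s
Δλ = λ_C(1 − cos 142°) = 4.3383 pm
λ' = 6.8304 pm → p' = h/λ' = 9.7008e-23 kg·m/s

The scattered photon makes angle θ = 142° with the incident direction, so by the law of cosines:
|p⃗_e|² = p₀² + p'² − 2p₀p'cos θ
|p⃗_e|² = (2.6588e-22)² + (9.7008e-23)² − 2·2.6588e-22·9.7008e-23·cos(142°)
|p⃗_e| = 3.4749e-22 kg·m/s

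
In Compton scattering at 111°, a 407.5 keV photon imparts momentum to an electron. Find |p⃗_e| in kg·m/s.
2.7327e-22 kg·m/s

The electron is initially at rest, so by conservation of momentum:
p⃗_e = p⃗₀ − p⃗'  (incident photon momentum minus scattered photon momentum)

Photon momentum magnitudes (p = h/λ = E/c):
λ₀ = hc/E₀ = 3.0426 pm → p₀ = h/λ₀ = 2.1778e-22 kg·m/s
Δλ = λ_C(1 − cos 111°) = 3.2958 pm
λ' = 6.3384 pm → p' = h/λ' = 1.0454e-22 kg·m/s

The scattered photon makes angle θ = 111° with the incident direction, so by the law of cosines:
|p⃗_e|² = p₀² + p'² − 2p₀p'cos θ
|p⃗_e|² = (2.1778e-22)² + (1.0454e-22)² − 2·2.1778e-22·1.0454e-22·cos(111°)
|p⃗_e| = 2.7327e-22 kg·m/s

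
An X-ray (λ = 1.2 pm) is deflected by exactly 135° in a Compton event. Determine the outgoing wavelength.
5.3420 pm

Using the Compton formula: λ' = λ + λ_C(1 − cos θ)

For θ = 135°, cos θ = -√2/2 (exact) ≈ -0.7071, so:
1 − cos 135° = 1 − (-√2/2) ≈ 1.7071

Δλ = λ_C × 1.7071 = 2.4263 × 1.7071 = 4.1420 pm

λ' = 1.2 + 4.1420 = 5.3420 pm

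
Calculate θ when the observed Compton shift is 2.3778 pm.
88.85°

From the Compton formula Δλ = λ_C(1 - cos θ), we can solve for θ:

cos θ = 1 - Δλ/λ_C

Given:
- Δλ = 2.3778 pm
- λ_C = h/(m_e·c) ≈ 2.42631024 pm

cos θ = 1 - 2.3778/2.42631024
cos θ = 1 - 0.980007
cos θ = 0.019993

θ = arccos(0.019993)
θ = 88.85°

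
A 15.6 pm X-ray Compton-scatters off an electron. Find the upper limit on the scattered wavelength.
20.4526 pm (at θ = 180°)

The Compton shift is Δλ = λ_C(1 − cos θ).

Since cos θ ranges from −1 to 1, the factor (1 − cos θ) ranges from 0 to 2; the maximum shift occurs at θ = 180° (backscattering):
Δλ_max = 2λ_C = 2 × 2.4263 pm = 4.8526 pm

Maximum scattered wavelength:
λ'_max = λ₀ + Δλ_max = 15.6 + 4.8526 = 20.4526 pm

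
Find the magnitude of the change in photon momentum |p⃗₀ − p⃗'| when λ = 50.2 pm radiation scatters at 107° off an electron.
2.0602e-23 kg·m/s

Photon momentum magnitude is p = h/λ.

Initial momentum:
p₀ = h/λ = 6.6261e-34/5.0200e-11 = 1.3199e-23 kg·m/s

After scattering:
λ' = λ + Δλ = 50.2 + 3.1357 = 53.3357 pm
p' = h/λ' = 6.6261e-34/5.3336e-11 = 1.2423e-23 kg·m/s

Momentum is a vector; the scattered photon's direction makes angle θ = 107° with the incident direction. The magnitude of the vector change Δp⃗ = p⃗₀ − p⃗' is found from the law of cosines:
|Δp⃗|² = p₀² + p'² − 2p₀p'cos θ
|Δp⃗|² = (1.3199e-23)² + (1.2423e-23)² − 2·1.3199e-23·1.2423e-23·cos(107°)
|Δp⃗| = 2.0602e-23 kg·m/s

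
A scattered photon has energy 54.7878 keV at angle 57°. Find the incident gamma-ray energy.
57.6000 keV

Convert final energy to wavelength (hc ≈ 1239.842 keV·pm):
λ' = hc/E' = 1239.842 / 54.7878 = 22.6299 pm

Calculate the Compton shift:
Δλ = λ_C(1 - cos(57°))
Δλ = 2.4263 × (1 - cos(57°))
Δλ = 1.1048 pm

Initial wavelength:
λ = λ' - Δλ = 22.6299 - 1.1048 = 21.5250 pm

Initial energy:
E = hc/λ = 1239.842 / 21.5250 = 57.6000 keV

(Intermediate values are shown rounded; full precision is carried through to the final answer.)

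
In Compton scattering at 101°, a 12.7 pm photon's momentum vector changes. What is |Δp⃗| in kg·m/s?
7.3314e-23 kg·m/s

Photon momentum magnitude is p = h/λ.

Initial momentum:
p₀ = h/λ = 6.6261e-34/1.2700e-11 = 5.2174e-23 kg·m/s

After scattering:
λ' = λ + Δλ = 12.7 + 2.8893 = 15.5893 pm
p' = h/λ' = 6.6261e-34/1.5589e-11 = 4.2504e-23 kg·m/s

Momentum is a vector; the scattered photon's direction makes angle θ = 101° with the incident direction. The magnitude of the vector change Δp⃗ = p⃗₀ − p⃗' is found from the law of cosines:
|Δp⃗|² = p₀² + p'² − 2p₀p'cos θ
|Δp⃗|² = (5.2174e-23)² + (4.2504e-23)² − 2·5.2174e-23·4.2504e-23·cos(101°)
|Δp⃗| = 7.3314e-23 kg·m/s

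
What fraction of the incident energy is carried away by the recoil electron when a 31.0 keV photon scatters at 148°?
0.1008 (or 10.08%)

Calculate initial and final photon energies:

Initial: E₀ = 31.0 keV → λ₀ = 39.9949 pm
Compton shift: Δλ = 4.4839 pm
Final wavelength: λ' = 44.4788 pm
Final energy: E' = 27.8749 keV

Fractional energy loss:
(E₀ - E')/E₀ = (31.0000 - 27.8749)/31.0000
= 3.1251/31.0000
= 0.1008
= 10.08%

(Intermediate values are shown rounded; full precision is carried through to the final answer.)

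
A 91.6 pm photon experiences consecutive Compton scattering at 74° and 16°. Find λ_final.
93.4515 pm

Apply Compton shift twice:

First scattering at θ₁ = 74°:
Δλ₁ = λ_C(1 - cos(74°))
Δλ₁ = 2.4263 × 0.7244
Δλ₁ = 1.7575 pm

After first scattering:
λ₁ = 91.6 + 1.7575 = 93.3575 pm

Second scattering at θ₂ = 16°:
Δλ₂ = λ_C(1 - cos(16°))
Δλ₂ = 2.4263 × 0.0387
Δλ₂ = 0.0940 pm

Final wavelength:
λ₂ = 93.3575 + 0.0940 = 93.4515 pm

Total shift: Δλ_total = 1.7575 + 0.0940 = 1.8515 pm

(Intermediate values are shown rounded; full precision is carried through to the final answer.)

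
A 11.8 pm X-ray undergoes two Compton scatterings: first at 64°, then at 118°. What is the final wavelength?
16.7281 pm

Apply Compton shift twice:

First scattering at θ₁ = 64°:
Δλ₁ = λ_C(1 - cos(64°))
Δλ₁ = 2.4263 × 0.5616
Δλ₁ = 1.3627 pm

After first scattering:
λ₁ = 11.8 + 1.3627 = 13.1627 pm

Second scattering at θ₂ = 118°:
Δλ₂ = λ_C(1 - cos(118°))
Δλ₂ = 2.4263 × 1.4695
Δλ₂ = 3.5654 pm

Final wavelength:
λ₂ = 13.1627 + 3.5654 = 16.7281 pm

Total shift: Δλ_total = 1.3627 + 3.5654 = 4.9281 pm

(Intermediate values are shown rounded; full precision is carried through to the final answer.)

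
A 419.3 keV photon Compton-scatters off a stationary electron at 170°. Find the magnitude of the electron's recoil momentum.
3.0839e-22 kg·m/s

The electron is initially at rest, so by conservation of momentum:
p⃗_e = p⃗₀ − p⃗'  (incident photon momentum minus scattered photon momentum)

Photon momentum magnitudes (p = h/λ = E/c):
λ₀ = hc/E₀ = 2.9569 pm → p₀ = h/λ₀ = 2.2409e-22 kg·m/s
Δλ = λ_C(1 − cos 170°) = 4.8158 pm
λ' = 7.7727 pm → p' = h/λ' = 8.5248e-23 kg·m/s

The scattered photon makes angle θ = 170° with the incident direction, so by the law of cosines:
|p⃗_e|² = p₀² + p'² − 2p₀p'cos θ
|p⃗_e|² = (2.2409e-22)² + (8.5248e-23)² − 2·2.2409e-22·8.5248e-23·cos(170°)
|p⃗_e| = 3.0839e-22 kg·m/s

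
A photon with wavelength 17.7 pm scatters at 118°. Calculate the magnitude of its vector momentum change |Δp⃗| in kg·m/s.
5.8886e-23 kg·m/s

Photon momentum magnitude is p = h/λ.

Initial momentum:
p₀ = h/λ = 6.6261e-34/1.7700e-11 = 3.7435e-23 kg·m/s

After scattering:
λ' = λ + Δλ = 17.7 + 3.5654 = 21.2654 pm
p' = h/λ' = 6.6261e-34/2.1265e-11 = 3.1159e-23 kg·m/s

Momentum is a vector; the scattered photon's direction makes angle θ = 118° with the incident direction. The magnitude of the vector change Δp⃗ = p⃗₀ − p⃗' is found from the law of cosines:
|Δp⃗|² = p₀² + p'² − 2p₀p'cos θ
|Δp⃗|² = (3.7435e-23)² + (3.1159e-23)² − 2·3.7435e-23·3.1159e-23·cos(118°)
|Δp⃗| = 5.8886e-23 kg·m/s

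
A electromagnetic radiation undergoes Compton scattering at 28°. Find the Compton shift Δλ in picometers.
0.2840 pm

Using the Compton scattering formula:
Δλ = λ_C(1 - cos θ)

where λ_C = h/(m_e·c) ≈ 2.4263 pm is the Compton wavelength of an electron.

For θ = 28°:
cos(28°) = 0.8829
1 - cos(28°) = 0.1171

Δλ = 2.4263 × 0.1171
Δλ = 0.2840 pm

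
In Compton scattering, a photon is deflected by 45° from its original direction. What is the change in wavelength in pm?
0.7106 pm

Using the Compton scattering formula:
Δλ = λ_C(1 - cos θ)

where λ_C = h/(m_e·c) ≈ 2.4263 pm is the Compton wavelength of an electron.

For θ = 45°:
cos(45°) = 0.7071
1 - cos(45°) = 0.2929

Δλ = 2.4263 × 0.2929
Δλ = 0.7106 pm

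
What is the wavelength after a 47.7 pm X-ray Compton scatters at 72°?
49.3765 pm

Using the Compton scattering formula:
λ' = λ + Δλ = λ + λ_C(1 - cos θ)

Given:
- Initial wavelength λ = 47.7 pm
- Scattering angle θ = 72°
- Compton wavelength λ_C ≈ 2.4263 pm

Calculate the shift:
Δλ = 2.4263 × (1 - cos(72°))
Δλ = 2.4263 × 0.6910
Δλ = 1.6765 pm

Final wavelength:
λ' = 47.7 + 1.6765 = 49.3765 pm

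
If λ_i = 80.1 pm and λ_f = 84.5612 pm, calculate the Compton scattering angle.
147.00°

First find the wavelength shift:
Δλ = λ' - λ = 84.5612 - 80.1 = 4.4612 pm

Using Δλ = λ_C(1 - cos θ), with λ_C = h/(m_e·c) ≈ 2.42631024 pm:
cos θ = 1 - Δλ/λ_C
cos θ = 1 - 4.4612/2.42631024
cos θ = -0.838677

θ = arccos(-0.838677)
θ = 147.00°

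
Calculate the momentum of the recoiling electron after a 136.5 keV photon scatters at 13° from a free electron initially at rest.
1.6467e-23 kg·m/s

The electron is initially at rest, so by conservation of momentum:
p⃗_e = p⃗₀ − p⃗'  (incident photon momentum minus scattered photon momentum)

Photon momentum magnitudes (p = h/λ = E/c):
λ₀ = hc/E₀ = 9.0831 pm → p₀ = h/λ₀ = 7.2950e-23 kg·m/s
Δλ = λ_C(1 − cos 13°) = 0.0622 pm
λ' = 9.1453 pm → p' = h/λ' = 7.2453e-23 kg·m/s

The scattered photon makes angle θ = 13° with the incident direction, so by the law of cosines:
|p⃗_e|² = p₀² + p'² − 2p₀p'cos θ
|p⃗_e|² = (7.2950e-23)² + (7.2453e-23)² − 2·7.2950e-23·7.2453e-23·cos(13°)
|p⃗_e| = 1.6467e-23 kg·m/s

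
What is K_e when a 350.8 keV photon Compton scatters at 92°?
145.7086 keV

By energy conservation: K_e = E_initial - E_final

First find the scattered photon energy:
Initial wavelength: λ = hc/E = 3.5343 pm
Compton shift: Δλ = λ_C(1 - cos(92°)) = 2.5110 pm
Final wavelength: λ' = 3.5343 + 2.5110 = 6.0453 pm
Final photon energy: E' = hc/λ' = 205.0914 keV

Electron kinetic energy:
K_e = E - E' = 350.8000 - 205.0914 = 145.7086 keV

(Intermediate values are shown rounded; full precision is carried through to the final answer.)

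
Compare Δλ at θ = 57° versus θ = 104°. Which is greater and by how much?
104° produces the larger shift by a factor of 2.727

Calculate both shifts using Δλ = λ_C(1 - cos θ):

For θ₁ = 57°:
Δλ₁ = 2.4263 × (1 - cos(57°))
Δλ₁ = 2.4263 × 0.4554
Δλ₁ = 1.1048 pm

For θ₂ = 104°:
Δλ₂ = 2.4263 × (1 - cos(104°))
Δλ₂ = 2.4263 × 1.2419
Δλ₂ = 3.0133 pm

The 104° angle produces the larger shift.
Ratio: 3.0133/1.1048 = 2.727

(Intermediate values are shown rounded; full precision is carried through to the final answer.)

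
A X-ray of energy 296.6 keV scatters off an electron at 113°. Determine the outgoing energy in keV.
164.1191 keV

First convert energy to wavelength:
λ = hc/E, with hc ≈ 1239.842 keV·pm (i.e. 1239.842 eV·nm)

For E = 296.6 keV = 296600 eV:
λ = 1239.842 keV·pm / 296.6 keV
λ = 4.1802 pm

Calculate the Compton shift:
Δλ = λ_C(1 - cos(113°)) = 2.4263 × 1.3907
Δλ = 3.3743 pm

Final wavelength:
λ' = 4.1802 + 3.3743 = 7.5545 pm

Final energy:
E' = hc/λ' = 1239.842 / 7.5545 = 164.1191 keV

(Intermediate values are shown rounded; full precision is carried through to the final answer.)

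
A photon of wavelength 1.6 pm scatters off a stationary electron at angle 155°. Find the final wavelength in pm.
6.2253 pm

Using the Compton scattering formula:
λ' = λ + Δλ = λ + λ_C(1 - cos θ)

Given:
- Initial wavelength λ = 1.6 pm
- Scattering angle θ = 155°
- Compton wavelength λ_C ≈ 2.4263 pm

Calculate the shift:
Δλ = 2.4263 × (1 - cos(155°))
Δλ = 2.4263 × 1.9063
Δλ = 4.6253 pm

Final wavelength:
λ' = 1.6 + 4.6253 = 6.2253 pm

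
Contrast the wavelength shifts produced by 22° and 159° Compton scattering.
159° produces the larger shift by a factor of 26.554

Calculate both shifts using Δλ = λ_C(1 - cos θ):

For θ₁ = 22°:
Δλ₁ = 2.4263 × (1 - cos(22°))
Δλ₁ = 2.4263 × 0.0728
Δλ₁ = 0.1767 pm

For θ₂ = 159°:
Δλ₂ = 2.4263 × (1 - cos(159°))
Δλ₂ = 2.4263 × 1.9336
Δλ₂ = 4.6915 pm

The 159° angle produces the larger shift.
Ratio: 4.6915/0.1767 = 26.554

(Intermediate values are shown rounded; full precision is carried through to the final answer.)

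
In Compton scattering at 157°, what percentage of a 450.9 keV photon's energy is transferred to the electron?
0.6289 (or 62.89%)

Calculate initial and final photon energies:

Initial: E₀ = 450.9 keV → λ₀ = 2.7497 pm
Compton shift: Δλ = 4.6597 pm
Final wavelength: λ' = 7.4094 pm
Final energy: E' = 167.3326 keV

Fractional energy loss:
(E₀ - E')/E₀ = (450.9000 - 167.3326)/450.9000
= 283.5674/450.9000
= 0.6289
= 62.89%

(Intermediate values are shown rounded; full precision is carried through to the final answer.)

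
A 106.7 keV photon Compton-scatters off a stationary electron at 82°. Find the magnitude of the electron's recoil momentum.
6.9432e-23 kg·m/s

The electron is initially at rest, so by conservation of momentum:
p⃗_e = p⃗₀ − p⃗'  (incident photon momentum minus scattered photon momentum)

Photon momentum magnitudes (p = h/λ = E/c):
λ₀ = hc/E₀ = 11.6199 pm → p₀ = h/λ₀ = 5.7024e-23 kg·m/s
Δλ = λ_C(1 − cos 82°) = 2.0886 pm
λ' = 13.7085 pm → p' = h/λ' = 4.8335e-23 kg·m/s

The scattered photon makes angle θ = 82° with the incident direction, so by the law of cosines:
|p⃗_e|² = p₀² + p'² − 2p₀p'cos θ
|p⃗_e|² = (5.7024e-23)² + (4.8335e-23)² − 2·5.7024e-23·4.8335e-23·cos(82°)
|p⃗_e| = 6.9432e-23 kg·m/s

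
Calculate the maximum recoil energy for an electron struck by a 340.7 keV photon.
194.6940 keV

Maximum energy transfer occurs at θ = 180° (backscattering).

Initial photon: E₀ = 340.7 keV → λ₀ = 3.6391 pm

Maximum Compton shift (at 180°):
Δλ_max = 2λ_C = 2 × 2.4263 = 4.8526 pm

Final wavelength:
λ' = 3.6391 + 4.8526 = 8.4917 pm

Minimum photon energy (maximum energy to electron):
E'_min = hc/λ' = 146.0060 keV

Maximum electron kinetic energy:
K_max = E₀ - E'_min = 340.7000 - 146.0060 = 194.6940 keV

(Intermediate values are shown rounded; full precision is carried through to the final answer.)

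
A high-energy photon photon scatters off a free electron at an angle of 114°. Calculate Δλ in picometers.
3.4132 pm

Using the Compton scattering formula:
Δλ = λ_C(1 - cos θ)

where λ_C = h/(m_e·c) ≈ 2.4263 pm is the Compton wavelength of an electron.

For θ = 114°:
cos(114°) = -0.4067
1 - cos(114°) = 1.4067

Δλ = 2.4263 × 1.4067
Δλ = 3.4132 pm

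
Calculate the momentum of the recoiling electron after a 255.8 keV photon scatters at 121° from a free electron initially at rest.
1.8889e-22 kg·m/s

The electron is initially at rest, so by conservation of momentum:
p⃗_e = p⃗₀ − p⃗'  (incident photon momentum minus scattered photon momentum)

Photon momentum magnitudes (p = h/λ = E/c):
λ₀ = hc/E₀ = 4.8469 pm → p₀ = h/λ₀ = 1.3671e-22 kg·m/s
Δλ = λ_C(1 − cos 121°) = 3.6760 pm
λ' = 8.5229 pm → p' = h/λ' = 7.7745e-23 kg·m/s

The scattered photon makes angle θ = 121° with the incident direction, so by the law of cosines:
|p⃗_e|² = p₀² + p'² − 2p₀p'cos θ
|p⃗_e|² = (1.3671e-22)² + (7.7745e-23)² − 2·1.3671e-22·7.7745e-23·cos(121°)
|p⃗_e| = 1.8889e-22 kg·m/s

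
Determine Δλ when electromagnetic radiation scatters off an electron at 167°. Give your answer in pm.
4.7904 pm

Using the Compton scattering formula:
Δλ = λ_C(1 - cos θ)

where λ_C = h/(m_e·c) ≈ 2.4263 pm is the Compton wavelength of an electron.

For θ = 167°:
cos(167°) = -0.9744
1 - cos(167°) = 1.9744

Δλ = 2.4263 × 1.9744
Δλ = 4.7904 pm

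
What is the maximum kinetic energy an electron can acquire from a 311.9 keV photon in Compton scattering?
171.4517 keV

Maximum energy transfer occurs at θ = 180° (backscattering).

Initial photon: E₀ = 311.9 keV → λ₀ = 3.9751 pm

Maximum Compton shift (at 180°):
Δλ_max = 2λ_C = 2 × 2.4263 = 4.8526 pm

Final wavelength:
λ' = 3.9751 + 4.8526 = 8.8277 pm

Minimum photon energy (maximum energy to electron):
E'_min = hc/λ' = 140.4483 keV

Maximum electron kinetic energy:
K_max = E₀ - E'_min = 311.9000 - 140.4483 = 171.4517 keV

(Intermediate values are shown rounded; full precision is carried through to the final answer.)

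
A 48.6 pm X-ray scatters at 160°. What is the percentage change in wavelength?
9.6837%

Calculate the Compton shift:
Δλ = λ_C(1 - cos(160°))
Δλ = 2.4263 × (1 - cos(160°))
Δλ = 2.4263 × 1.9397
Δλ = 4.7063 pm

Percentage change:
(Δλ/λ₀) × 100 = (4.7063/48.6) × 100
= 9.6837%

(Intermediate values are shown rounded; full precision is carried through to the final answer.)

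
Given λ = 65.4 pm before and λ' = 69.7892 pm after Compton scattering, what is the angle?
144.00°

First find the wavelength shift:
Δλ = λ' - λ = 69.7892 - 65.4 = 4.3892 pm

Using Δλ = λ_C(1 - cos θ), with λ_C = h/(m_e·c) ≈ 2.42631024 pm:
cos θ = 1 - Δλ/λ_C
cos θ = 1 - 4.3892/2.42631024
cos θ = -0.809002

θ = arccos(-0.809002)
θ = 144.00°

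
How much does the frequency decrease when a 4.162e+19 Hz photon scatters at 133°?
1.505e+19 Hz (decrease)

Convert frequency to wavelength (c = 299792458 m/s):
λ₀ = c/f₀ = 299792458/4.162e+19 = 7.2030864e-12 m = 7.2031 pm

Calculate Compton shift:
Δλ = λ_C(1 - cos(133°)) = 4.0810 pm

Final wavelength:
λ' = λ₀ + Δλ = 7.2031 + 4.0810 = 11.2841 pm

Final frequency:
f' = c/λ' = 299792458/1.1284136e-11 = 2.6567603e+19 Hz

Frequency shift (decrease):
Δf = f₀ - f' = 4.162e+19 - 2.6567603e+19 = 1.505e+19 Hz

(Intermediate values are shown rounded; full precision is carried through to the final answer.)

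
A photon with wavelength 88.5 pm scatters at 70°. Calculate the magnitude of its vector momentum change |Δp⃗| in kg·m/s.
8.5134e-24 kg·m/s

Photon momentum magnitude is p = h/λ.

Initial momentum:
p₀ = h/λ = 6.6261e-34/8.8500e-11 = 7.4871e-24 kg·m/s

After scattering:
λ' = λ + Δλ = 88.5 + 1.5965 = 90.0965 pm
p' = h/λ' = 6.6261e-34/9.0096e-11 = 7.3544e-24 kg·m/s

Momentum is a vector; the scattered photon's direction makes angle θ = 70° with the incident direction. The magnitude of the vector change Δp⃗ = p⃗₀ − p⃗' is found from the law of cosines:
|Δp⃗|² = p₀² + p'² − 2p₀p'cos θ
|Δp⃗|² = (7.4871e-24)² + (7.3544e-24)² − 2·7.4871e-24·7.3544e-24·cos(70°)
|Δp⃗| = 8.5134e-24 kg·m/s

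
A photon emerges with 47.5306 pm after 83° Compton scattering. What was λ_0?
45.4000 pm

From λ' = λ + Δλ, we have λ = λ' - Δλ

First calculate the Compton shift:
Δλ = λ_C(1 - cos θ)
Δλ = 2.4263 × (1 - cos(83°))
Δλ = 2.4263 × 0.8781
Δλ = 2.1306 pm

Initial wavelength:
λ = λ' - Δλ
λ = 47.5306 - 2.1306
λ = 45.4000 pm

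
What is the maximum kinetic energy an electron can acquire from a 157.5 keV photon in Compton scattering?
60.0636 keV

Maximum energy transfer occurs at θ = 180° (backscattering).

Initial photon: E₀ = 157.5 keV → λ₀ = 7.8720 pm

Maximum Compton shift (at 180°):
Δλ_max = 2λ_C = 2 × 2.4263 = 4.8526 pm

Final wavelength:
λ' = 7.8720 + 4.8526 = 12.7246 pm

Minimum photon energy (maximum energy to electron):
E'_min = hc/λ' = 97.4364 keV

Maximum electron kinetic energy:
K_max = E₀ - E'_min = 157.5000 - 97.4364 = 60.0636 keV

(Intermediate values are shown rounded; full precision is carried through to the final answer.)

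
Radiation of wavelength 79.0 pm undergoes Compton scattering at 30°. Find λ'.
79.3251 pm

Using the Compton formula: λ' = λ + λ_C(1 − cos θ)

For θ = 30°, cos θ = √3/2 (exact) ≈ 0.8660, so:
1 − cos 30° = 1 − (√3/2) ≈ 0.1340

Δλ = λ_C × 0.1340 = 2.4263 × 0.1340 = 0.3251 pm

λ' = 79.0 + 0.3251 = 79.3251 pm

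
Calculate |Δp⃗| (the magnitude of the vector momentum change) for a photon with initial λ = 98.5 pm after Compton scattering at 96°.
9.8665e-24 kg·m/s

Photon momentum magnitude is p = h/λ.

Initial momentum:
p₀ = h/λ = 6.6261e-34/9.8500e-11 = 6.7270e-24 kg·m/s

After scattering:
λ' = λ + Δλ = 98.5 + 2.6799 = 101.1799 pm
p' = h/λ' = 6.6261e-34/1.0118e-10 = 6.5488e-24 kg·m/s

Momentum is a vector; the scattered photon's direction makes angle θ = 96° with the incident direction. The magnitude of the vector change Δp⃗ = p⃗₀ − p⃗' is found from the law of cosines:
|Δp⃗|² = p₀² + p'² − 2p₀p'cos θ
|Δp⃗|² = (6.7270e-24)² + (6.5488e-24)² − 2·6.7270e-24·6.5488e-24·cos(96°)
|Δp⃗| = 9.8665e-24 kg·m/s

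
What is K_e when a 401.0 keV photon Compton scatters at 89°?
174.5796 keV

By energy conservation: K_e = E_initial - E_final

First find the scattered photon energy:
Initial wavelength: λ = hc/E = 3.0919 pm
Compton shift: Δλ = λ_C(1 - cos(89°)) = 2.3840 pm
Final wavelength: λ' = 3.0919 + 2.3840 = 5.4758 pm
Final photon energy: E' = hc/λ' = 226.4204 keV

Electron kinetic energy:
K_e = E - E' = 401.0000 - 226.4204 = 174.5796 keV

(Intermediate values are shown rounded; full precision is carried through to the final answer.)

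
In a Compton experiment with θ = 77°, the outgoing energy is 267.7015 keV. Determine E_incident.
450.7000 keV

Convert final energy to wavelength (hc ≈ 1239.842 keV·pm):
λ' = hc/E' = 1239.842 / 267.7015 = 4.6314 pm

Calculate the Compton shift:
Δλ = λ_C(1 - cos(77°))
Δλ = 2.4263 × (1 - cos(77°))
Δλ = 1.8805 pm

Initial wavelength:
λ = λ' - Δλ = 4.6314 - 1.8805 = 2.7509 pm

Initial energy:
E = hc/λ = 1239.842 / 2.7509 = 450.7000 keV

(Intermediate values are shown rounded; full precision is carried through to the final answer.)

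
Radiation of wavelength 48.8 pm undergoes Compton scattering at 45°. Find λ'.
49.5106 pm

Using the Compton formula: λ' = λ + λ_C(1 − cos θ)

For θ = 45°, cos θ = √2/2 (exact) ≈ 0.7071, so:
1 − cos 45° = 1 − (√2/2) ≈ 0.2929

Δλ = λ_C × 0.2929 = 2.4263 × 0.2929 = 0.7106 pm

λ' = 48.8 + 0.7106 = 49.5106 pm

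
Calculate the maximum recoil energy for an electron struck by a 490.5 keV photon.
322.5073 keV

Maximum energy transfer occurs at θ = 180° (backscattering).

Initial photon: E₀ = 490.5 keV → λ₀ = 2.5277 pm

Maximum Compton shift (at 180°):
Δλ_max = 2λ_C = 2 × 2.4263 = 4.8526 pm

Final wavelength:
λ' = 2.5277 + 4.8526 = 7.3803 pm

Minimum photon energy (maximum energy to electron):
E'_min = hc/λ' = 167.9927 keV

Maximum electron kinetic energy:
K_max = E₀ - E'_min = 490.5000 - 167.9927 = 322.5073 keV

(Intermediate values are shown rounded; full precision is carried through to the final answer.)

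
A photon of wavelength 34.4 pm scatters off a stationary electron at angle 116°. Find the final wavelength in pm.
37.8899 pm

Using the Compton scattering formula:
λ' = λ + Δλ = λ + λ_C(1 - cos θ)

Given:
- Initial wavelength λ = 34.4 pm
- Scattering angle θ = 116°
- Compton wavelength λ_C ≈ 2.4263 pm

Calculate the shift:
Δλ = 2.4263 × (1 - cos(116°))
Δλ = 2.4263 × 1.4384
Δλ = 3.4899 pm

Final wavelength:
λ' = 34.4 + 3.4899 = 37.8899 pm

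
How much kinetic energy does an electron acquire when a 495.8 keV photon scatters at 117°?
290.1373 keV

By energy conservation: K_e = E_initial - E_final

First find the scattered photon energy:
Initial wavelength: λ = hc/E = 2.5007 pm
Compton shift: Δλ = λ_C(1 - cos(117°)) = 3.5278 pm
Final wavelength: λ' = 2.5007 + 3.5278 = 6.0285 pm
Final photon energy: E' = hc/λ' = 205.6627 keV

Electron kinetic energy:
K_e = E - E' = 495.8000 - 205.6627 = 290.1373 keV

(Intermediate values are shown rounded; full precision is carried through to the final answer.)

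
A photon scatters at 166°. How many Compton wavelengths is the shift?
1.9703 λ_C

The Compton shift formula is:
Δλ = λ_C(1 - cos θ)

Dividing both sides by λ_C:
Δλ/λ_C = 1 - cos θ

For θ = 166°:
Δλ/λ_C = 1 - cos(166°)
Δλ/λ_C = 1 - -0.9703
Δλ/λ_C = 1.9703

This means the shift is 1.9703 × λ_C = 4.7805 pm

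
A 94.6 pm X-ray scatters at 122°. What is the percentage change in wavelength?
3.9240%

Calculate the Compton shift:
Δλ = λ_C(1 - cos(122°))
Δλ = 2.4263 × (1 - cos(122°))
Δλ = 2.4263 × 1.5299
Δλ = 3.7121 pm

Percentage change:
(Δλ/λ₀) × 100 = (3.7121/94.6) × 100
= 3.9240%

(Intermediate values are shown rounded; full precision is carried through to the final answer.)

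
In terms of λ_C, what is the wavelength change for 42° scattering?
0.2569 λ_C

The Compton shift formula is:
Δλ = λ_C(1 - cos θ)

Dividing both sides by λ_C:
Δλ/λ_C = 1 - cos θ

For θ = 42°:
Δλ/λ_C = 1 - cos(42°)
Δλ/λ_C = 1 - 0.7431
Δλ/λ_C = 0.2569

This means the shift is 0.2569 × λ_C = 0.6232 pm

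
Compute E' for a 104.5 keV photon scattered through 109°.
82.2135 keV

First convert energy to wavelength:
λ = hc/E, with hc ≈ 1239.842 keV·pm (i.e. 1239.842 eV·nm)

For E = 104.5 keV = 104500 eV:
λ = 1239.842 keV·pm / 104.5 keV
λ = 11.8645 pm

Calculate the Compton shift:
Δλ = λ_C(1 - cos(109°)) = 2.4263 × 1.3256
Δλ = 3.2162 pm

Final wavelength:
λ' = 11.8645 + 3.2162 = 15.0808 pm

Final energy:
E' = hc/λ' = 1239.842 / 15.0808 = 82.2135 keV

(Intermediate values are shown rounded; full precision is carried through to the final answer.)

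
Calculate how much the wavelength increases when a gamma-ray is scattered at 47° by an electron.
0.7716 pm

Using the Compton scattering formula:
Δλ = λ_C(1 - cos θ)

where λ_C = h/(m_e·c) ≈ 2.4263 pm is the Compton wavelength of an electron.

For θ = 47°:
cos(47°) = 0.6820
1 - cos(47°) = 0.3180

Δλ = 2.4263 × 0.3180
Δλ = 0.7716 pm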